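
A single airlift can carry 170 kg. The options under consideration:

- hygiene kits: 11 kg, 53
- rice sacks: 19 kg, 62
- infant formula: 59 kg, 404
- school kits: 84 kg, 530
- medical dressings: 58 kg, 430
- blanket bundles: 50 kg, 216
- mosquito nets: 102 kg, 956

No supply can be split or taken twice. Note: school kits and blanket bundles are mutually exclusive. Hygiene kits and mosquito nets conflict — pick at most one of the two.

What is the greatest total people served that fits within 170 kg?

1386

Best packing: medical dressings + mosquito nets — 160 kg, 1386 total.
Runner-up infant formula + mosquito nets tops out at 1360.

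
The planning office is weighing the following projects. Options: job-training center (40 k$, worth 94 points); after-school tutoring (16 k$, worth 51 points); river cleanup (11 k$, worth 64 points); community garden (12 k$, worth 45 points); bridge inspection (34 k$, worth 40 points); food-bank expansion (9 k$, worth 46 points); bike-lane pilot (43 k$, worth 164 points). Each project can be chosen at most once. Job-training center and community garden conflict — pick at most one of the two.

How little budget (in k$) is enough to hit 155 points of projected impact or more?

32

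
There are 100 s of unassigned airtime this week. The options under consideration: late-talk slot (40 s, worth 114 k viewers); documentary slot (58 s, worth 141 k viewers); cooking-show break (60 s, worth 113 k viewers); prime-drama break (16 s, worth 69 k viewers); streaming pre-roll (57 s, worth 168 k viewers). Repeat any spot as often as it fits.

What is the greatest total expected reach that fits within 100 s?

414

6×prime-drama break uses 96 of the 100 s and totals 414.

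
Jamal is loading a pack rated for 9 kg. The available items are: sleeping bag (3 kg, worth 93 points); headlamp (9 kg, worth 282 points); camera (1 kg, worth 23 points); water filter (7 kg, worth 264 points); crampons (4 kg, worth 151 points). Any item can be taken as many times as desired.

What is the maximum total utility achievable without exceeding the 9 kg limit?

325

Ranking by ratio (utility/kg): crampons 37.75, water filter 37.71, headlamp 31.33.
Best packing: camera + 2×crampons — 9 kg, 325 total.
Nothing else within 9 kg beats 325.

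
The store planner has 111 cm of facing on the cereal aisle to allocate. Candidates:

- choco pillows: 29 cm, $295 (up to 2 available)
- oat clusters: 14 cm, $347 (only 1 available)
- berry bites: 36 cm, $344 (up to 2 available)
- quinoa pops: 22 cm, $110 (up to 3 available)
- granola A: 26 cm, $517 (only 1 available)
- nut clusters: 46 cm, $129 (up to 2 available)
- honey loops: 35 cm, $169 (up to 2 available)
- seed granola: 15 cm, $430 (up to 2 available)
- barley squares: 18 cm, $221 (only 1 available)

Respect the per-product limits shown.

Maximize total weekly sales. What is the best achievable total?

Density check — seed granola 28.67, oat clusters 24.79, granola A 19.88 are the best per cm.
Taking the top-ratio products first gives oat clusters + quinoa pops + granola A + 2×seed granola + barley squares for 2055 (110 cm).
The 40 cm tied up in quinoa pops and barley squares is better spent on berry bites — total rises to 2068 (106 cm).

2068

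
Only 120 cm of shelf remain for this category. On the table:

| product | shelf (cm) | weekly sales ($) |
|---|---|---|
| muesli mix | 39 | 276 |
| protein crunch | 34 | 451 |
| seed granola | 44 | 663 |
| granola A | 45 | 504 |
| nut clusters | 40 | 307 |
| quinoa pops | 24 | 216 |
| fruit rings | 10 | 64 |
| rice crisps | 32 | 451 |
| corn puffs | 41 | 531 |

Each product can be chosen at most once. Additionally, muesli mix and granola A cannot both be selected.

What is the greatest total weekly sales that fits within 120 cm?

1645

Greedy by ratio would take protein crunch + seed granola + fruit rings + rice crisps: 120 cm used, total 1629.
The 42 cm tied up in fruit rings and rice crisps is better spent on corn puffs — total rises to 1645 (119 cm).
Seed granola + rice crisps + corn puffs (117 cm) also reaches 1645 — a tie, but nothing goes higher.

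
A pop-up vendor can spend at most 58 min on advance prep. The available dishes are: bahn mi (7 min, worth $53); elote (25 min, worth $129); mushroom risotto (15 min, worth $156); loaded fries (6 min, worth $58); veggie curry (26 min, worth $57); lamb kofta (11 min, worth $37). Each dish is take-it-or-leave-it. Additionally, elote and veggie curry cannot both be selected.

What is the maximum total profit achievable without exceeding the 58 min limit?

396

Ranking by ratio (profit/min): mushroom risotto 10.40, loaded fries 9.67, bahn mi 7.57.
Bahn mi + elote + mushroom risotto + loaded fries uses 53 of the 58 min and totals 396.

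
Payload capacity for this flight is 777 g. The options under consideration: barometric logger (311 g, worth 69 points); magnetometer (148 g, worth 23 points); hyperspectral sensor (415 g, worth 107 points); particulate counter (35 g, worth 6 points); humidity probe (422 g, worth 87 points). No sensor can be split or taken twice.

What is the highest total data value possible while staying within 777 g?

Density check — hyperspectral sensor 0.26, barometric logger 0.22, humidity probe 0.21 are the best per g.
Best packing: barometric logger + hyperspectral sensor + particulate counter — 761 g, 182 total.

182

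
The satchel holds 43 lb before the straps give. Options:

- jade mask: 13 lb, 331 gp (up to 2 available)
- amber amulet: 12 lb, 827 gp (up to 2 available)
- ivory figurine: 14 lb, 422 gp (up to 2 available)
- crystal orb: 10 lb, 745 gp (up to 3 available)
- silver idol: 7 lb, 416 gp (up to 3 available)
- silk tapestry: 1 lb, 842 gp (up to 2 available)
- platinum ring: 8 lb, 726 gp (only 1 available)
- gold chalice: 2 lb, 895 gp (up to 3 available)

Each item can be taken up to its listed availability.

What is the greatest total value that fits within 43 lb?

7001

The ratio ordering already packs tightly: 2×crystal orb + silver idol + 2×silk tapestry + platinum ring + 3×gold chalice, 43 lb, 7001.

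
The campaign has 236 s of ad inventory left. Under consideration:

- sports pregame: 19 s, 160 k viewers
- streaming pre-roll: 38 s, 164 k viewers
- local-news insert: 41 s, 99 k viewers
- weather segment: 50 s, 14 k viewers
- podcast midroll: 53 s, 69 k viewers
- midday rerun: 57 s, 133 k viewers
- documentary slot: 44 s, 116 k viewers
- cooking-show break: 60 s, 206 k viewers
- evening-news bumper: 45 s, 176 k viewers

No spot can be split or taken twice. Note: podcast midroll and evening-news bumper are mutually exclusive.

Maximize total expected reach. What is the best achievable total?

839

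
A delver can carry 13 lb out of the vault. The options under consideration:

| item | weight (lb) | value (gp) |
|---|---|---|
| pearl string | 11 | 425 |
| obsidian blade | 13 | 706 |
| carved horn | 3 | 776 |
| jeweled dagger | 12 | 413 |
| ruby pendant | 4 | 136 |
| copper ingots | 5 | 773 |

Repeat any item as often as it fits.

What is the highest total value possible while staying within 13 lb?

Density check — carved horn 258.67, copper ingots 154.60, obsidian blade 54.31 are the best per lb.
Taking 4×carved horn: 12 lb used, 3104 in value.

3104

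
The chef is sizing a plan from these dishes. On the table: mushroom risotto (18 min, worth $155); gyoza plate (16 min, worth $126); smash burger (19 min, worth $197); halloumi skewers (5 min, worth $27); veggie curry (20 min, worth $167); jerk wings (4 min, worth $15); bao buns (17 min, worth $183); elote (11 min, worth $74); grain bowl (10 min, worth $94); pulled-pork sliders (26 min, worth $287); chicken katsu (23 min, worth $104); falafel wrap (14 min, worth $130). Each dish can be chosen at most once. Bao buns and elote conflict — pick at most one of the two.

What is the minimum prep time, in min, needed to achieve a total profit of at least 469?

43

Need the lightest bundle worth ≥ 469.
bao buns + pulled-pork sliders: 470 profit at 43 min.
Below 43 min the best achievable stays under 469.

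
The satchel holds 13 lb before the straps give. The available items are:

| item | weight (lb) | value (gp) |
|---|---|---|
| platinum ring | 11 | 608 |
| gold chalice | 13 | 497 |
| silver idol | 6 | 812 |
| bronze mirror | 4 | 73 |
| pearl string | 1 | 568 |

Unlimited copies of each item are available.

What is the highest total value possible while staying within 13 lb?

Ranking by ratio (value/lb): pearl string 568.00, silver idol 135.33, platinum ring 55.27.
The ratio ordering already packs tightly: 13×pearl string, 13 lb, 7384.

7384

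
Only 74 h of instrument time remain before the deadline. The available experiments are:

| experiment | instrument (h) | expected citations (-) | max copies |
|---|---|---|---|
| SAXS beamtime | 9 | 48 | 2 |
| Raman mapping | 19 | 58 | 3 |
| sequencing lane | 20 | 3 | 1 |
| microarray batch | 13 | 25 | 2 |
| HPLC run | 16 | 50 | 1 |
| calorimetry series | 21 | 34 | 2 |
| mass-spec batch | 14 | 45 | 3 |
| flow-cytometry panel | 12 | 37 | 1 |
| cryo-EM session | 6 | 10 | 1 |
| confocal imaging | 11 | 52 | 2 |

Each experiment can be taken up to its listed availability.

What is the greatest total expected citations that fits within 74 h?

303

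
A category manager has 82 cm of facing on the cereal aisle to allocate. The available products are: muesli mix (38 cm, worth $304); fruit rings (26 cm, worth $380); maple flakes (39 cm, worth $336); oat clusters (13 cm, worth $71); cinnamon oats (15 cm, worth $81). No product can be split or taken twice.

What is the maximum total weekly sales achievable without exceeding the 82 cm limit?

797

A density-first pass picks fruit rings + maple flakes + oat clusters — 787 at 78 cm.
The 13 cm tied up in oat clusters is better spent on cinnamon oats — total rises to 797 (80 cm).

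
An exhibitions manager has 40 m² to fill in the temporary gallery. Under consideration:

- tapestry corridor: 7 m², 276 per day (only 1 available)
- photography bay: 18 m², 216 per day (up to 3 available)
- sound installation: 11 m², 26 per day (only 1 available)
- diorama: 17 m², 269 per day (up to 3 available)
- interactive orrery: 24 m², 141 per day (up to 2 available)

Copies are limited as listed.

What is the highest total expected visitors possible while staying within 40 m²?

Tapestry corridor + sound installation + diorama uses 35 of the 40 m² and totals 571.
Nothing else within 40 m² beats 571.

571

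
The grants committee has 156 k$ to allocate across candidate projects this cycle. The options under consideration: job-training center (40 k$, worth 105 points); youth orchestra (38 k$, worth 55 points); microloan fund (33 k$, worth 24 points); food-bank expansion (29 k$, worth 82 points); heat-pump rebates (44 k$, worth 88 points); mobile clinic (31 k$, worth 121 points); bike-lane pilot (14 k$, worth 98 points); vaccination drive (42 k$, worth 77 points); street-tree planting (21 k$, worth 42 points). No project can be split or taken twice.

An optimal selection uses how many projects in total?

Optimal total is 483.
job-training center + food-bank expansion + mobile clinic + bike-lane pilot + vaccination drive hits 483 at 156 k$.
Every optimal selection uses 5 projects.

5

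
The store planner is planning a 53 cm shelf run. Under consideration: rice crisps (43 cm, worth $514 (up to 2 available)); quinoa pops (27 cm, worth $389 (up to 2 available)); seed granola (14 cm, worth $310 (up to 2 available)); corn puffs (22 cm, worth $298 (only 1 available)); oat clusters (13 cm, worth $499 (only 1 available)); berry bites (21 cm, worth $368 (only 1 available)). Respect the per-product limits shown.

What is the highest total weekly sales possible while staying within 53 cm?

1177

Ranking by ratio (weekly sales/cm): oat clusters 38.38, seed granola 22.14, berry bites 17.52.
Greedy by ratio would take 2×seed granola + oat clusters: 41 cm used, total 1119.
The 14 cm tied up in seed granola is better spent on berry bites — total rises to 1177 (48 cm).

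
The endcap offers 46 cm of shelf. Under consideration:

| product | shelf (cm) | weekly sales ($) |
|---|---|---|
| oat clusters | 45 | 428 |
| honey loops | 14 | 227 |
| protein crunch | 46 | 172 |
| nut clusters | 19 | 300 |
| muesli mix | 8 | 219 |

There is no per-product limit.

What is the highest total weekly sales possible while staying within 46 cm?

Density check — muesli mix 27.38, honey loops 16.21, nut clusters 15.79, oat clusters 9.51 are the best per cm.
Greedy by ratio would take 5×muesli mix: 40 cm used, total 1095.
Dropping muesli mix frees 8 cm; slotting in honey loops (14 cm) lifts the total to 1103 at 46 cm.

1103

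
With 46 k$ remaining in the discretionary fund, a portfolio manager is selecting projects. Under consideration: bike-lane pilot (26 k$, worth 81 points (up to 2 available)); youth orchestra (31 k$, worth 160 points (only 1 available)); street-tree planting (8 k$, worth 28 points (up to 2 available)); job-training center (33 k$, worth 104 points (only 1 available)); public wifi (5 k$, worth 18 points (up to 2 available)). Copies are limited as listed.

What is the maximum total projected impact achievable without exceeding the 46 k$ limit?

206

Taking the top-ratio projects first gives youth orchestra + 2×public wifi for 196 (41 k$).
Replace public wifi with street-tree planting: the trade gains 10 net, giving 206 at 44 k$.
Every other selection either busts 46 k$ or exceeds an availability limit or fails to beat 206.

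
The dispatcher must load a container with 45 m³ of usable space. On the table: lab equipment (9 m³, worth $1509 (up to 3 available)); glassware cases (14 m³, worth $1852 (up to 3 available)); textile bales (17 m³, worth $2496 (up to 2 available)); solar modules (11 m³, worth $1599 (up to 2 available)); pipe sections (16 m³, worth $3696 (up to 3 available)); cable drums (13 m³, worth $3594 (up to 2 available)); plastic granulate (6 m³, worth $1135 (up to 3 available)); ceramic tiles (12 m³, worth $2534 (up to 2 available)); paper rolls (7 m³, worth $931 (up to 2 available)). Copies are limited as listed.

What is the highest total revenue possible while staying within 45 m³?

10986

A density-first pass picks pipe sections + 2×cable drums — 10884 at 42 m³.
The 13 m³ tied up in cable drums is better spent on pipe sections — total rises to 10986 (45 m³).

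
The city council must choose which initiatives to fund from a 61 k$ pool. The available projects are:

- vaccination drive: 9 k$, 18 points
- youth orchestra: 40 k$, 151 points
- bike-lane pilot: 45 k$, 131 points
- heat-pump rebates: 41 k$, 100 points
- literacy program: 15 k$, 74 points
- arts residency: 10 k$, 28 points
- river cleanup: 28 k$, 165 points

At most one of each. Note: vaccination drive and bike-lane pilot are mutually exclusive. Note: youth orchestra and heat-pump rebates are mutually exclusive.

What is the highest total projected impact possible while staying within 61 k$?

267

Ranking by ratio (projected impact/k$): river cleanup 5.89, literacy program 4.93, youth orchestra 3.77, bike-lane pilot 2.91.
Best packing: literacy program + arts residency + river cleanup — 53 k$, 267 total.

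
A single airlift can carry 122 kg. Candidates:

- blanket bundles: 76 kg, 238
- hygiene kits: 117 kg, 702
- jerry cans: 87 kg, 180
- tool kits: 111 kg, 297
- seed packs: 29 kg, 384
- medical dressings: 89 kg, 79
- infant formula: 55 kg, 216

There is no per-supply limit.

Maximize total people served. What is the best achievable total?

Density check — seed packs 13.24, hygiene kits 6.00, infant formula 3.93 are the best per kg.
The ratio ordering already packs tightly: 4×seed packs, 116 kg, 1536.

1536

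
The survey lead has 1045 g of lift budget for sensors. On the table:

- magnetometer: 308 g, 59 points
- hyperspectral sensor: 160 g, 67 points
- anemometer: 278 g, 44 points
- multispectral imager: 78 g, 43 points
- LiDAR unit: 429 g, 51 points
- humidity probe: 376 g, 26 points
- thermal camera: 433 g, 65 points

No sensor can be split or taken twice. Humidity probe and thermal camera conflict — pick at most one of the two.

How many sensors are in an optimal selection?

The maximum data value within 1045 g is 234.
magnetometer + hyperspectral sensor + multispectral imager + thermal camera hits 234 at 979 g.
Every optimal selection uses 4 sensors.

4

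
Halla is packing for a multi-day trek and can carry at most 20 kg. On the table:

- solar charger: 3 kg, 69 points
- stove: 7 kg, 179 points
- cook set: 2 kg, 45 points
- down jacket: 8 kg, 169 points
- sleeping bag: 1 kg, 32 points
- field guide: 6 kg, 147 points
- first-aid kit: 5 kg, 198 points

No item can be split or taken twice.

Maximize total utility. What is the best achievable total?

569

By utility per kg: first-aid kit 39.60, sleeping bag 32.00, stove 25.57, field guide 24.50 lead.
Taking the top-ratio items first gives stove + sleeping bag + field guide + first-aid kit for 556 (19 kg).
The 1 kg tied up in sleeping bag is better spent on cook set — total rises to 569 (20 kg).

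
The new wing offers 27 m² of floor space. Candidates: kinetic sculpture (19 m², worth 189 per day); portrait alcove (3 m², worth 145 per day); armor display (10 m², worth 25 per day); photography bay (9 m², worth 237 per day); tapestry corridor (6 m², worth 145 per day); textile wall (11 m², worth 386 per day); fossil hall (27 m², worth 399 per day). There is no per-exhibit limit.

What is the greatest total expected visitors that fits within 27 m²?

1305

9×portrait alcove uses 27 of the 27 m² and totals 1305.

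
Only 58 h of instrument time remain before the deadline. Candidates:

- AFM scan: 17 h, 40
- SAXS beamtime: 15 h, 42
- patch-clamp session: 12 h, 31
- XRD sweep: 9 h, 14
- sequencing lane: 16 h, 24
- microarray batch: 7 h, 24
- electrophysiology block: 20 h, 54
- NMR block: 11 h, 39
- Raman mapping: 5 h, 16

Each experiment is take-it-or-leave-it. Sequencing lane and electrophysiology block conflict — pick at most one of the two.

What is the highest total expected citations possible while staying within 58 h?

The ratio ordering already packs tightly: SAXS beamtime + microarray batch + electrophysiology block + NMR block + Raman mapping, 58 h, 175.

175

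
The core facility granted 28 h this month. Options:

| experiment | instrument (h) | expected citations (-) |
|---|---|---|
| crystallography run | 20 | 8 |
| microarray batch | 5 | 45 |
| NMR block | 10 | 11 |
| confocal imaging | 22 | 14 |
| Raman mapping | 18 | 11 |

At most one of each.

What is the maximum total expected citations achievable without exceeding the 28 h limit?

59

Density check — microarray batch 9.00, NMR block 1.10, confocal imaging 0.64 are the best per h.
Filling by ratio: microarray batch + NMR block for 56, with 13 h left unused.
The 10 h tied up in NMR block is better spent on confocal imaging — total rises to 59 (27 h).
No other feasible combination exceeds 59.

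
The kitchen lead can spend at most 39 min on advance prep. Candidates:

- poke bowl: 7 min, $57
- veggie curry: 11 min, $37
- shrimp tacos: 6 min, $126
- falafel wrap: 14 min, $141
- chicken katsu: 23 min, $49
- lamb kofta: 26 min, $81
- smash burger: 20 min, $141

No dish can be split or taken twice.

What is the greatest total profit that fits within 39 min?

The ratio ordering already packs tightly: poke bowl + veggie curry + shrimp tacos + falafel wrap, 38 min, 361.
Every other selection either busts 39 min or fails to beat 361.

361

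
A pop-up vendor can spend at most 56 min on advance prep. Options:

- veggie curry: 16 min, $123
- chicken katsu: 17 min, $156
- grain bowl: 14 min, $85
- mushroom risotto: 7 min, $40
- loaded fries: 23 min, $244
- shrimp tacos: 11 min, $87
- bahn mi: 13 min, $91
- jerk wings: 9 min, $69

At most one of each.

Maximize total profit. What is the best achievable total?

523

By profit per min: loaded fries 10.61, chicken katsu 9.18, shrimp tacos 7.91 lead.
Filling by ratio: chicken katsu + loaded fries + shrimp tacos for 487, with 5 min left unused.
The 11 min tied up in shrimp tacos is better spent on veggie curry — total rises to 523 (56 min).
Every other selection either busts 56 min or fails to beat 523.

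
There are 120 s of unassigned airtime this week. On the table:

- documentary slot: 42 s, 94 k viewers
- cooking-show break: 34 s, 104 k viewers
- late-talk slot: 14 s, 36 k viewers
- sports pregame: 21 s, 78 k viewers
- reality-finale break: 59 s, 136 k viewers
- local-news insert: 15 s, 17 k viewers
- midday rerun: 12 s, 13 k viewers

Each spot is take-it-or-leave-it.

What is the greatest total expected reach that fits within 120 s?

318

Density check — sports pregame 3.71, cooking-show break 3.06, late-talk slot 2.57, reality-finale break 2.31 are the best per s.
Greedy by ratio would take documentary slot + cooking-show break + late-talk slot + sports pregame: 111 s used, total 312.
Dropping documentary slot and late-talk slot frees 56 s; slotting in reality-finale break (59 s) lifts the total to 318 at 114 s.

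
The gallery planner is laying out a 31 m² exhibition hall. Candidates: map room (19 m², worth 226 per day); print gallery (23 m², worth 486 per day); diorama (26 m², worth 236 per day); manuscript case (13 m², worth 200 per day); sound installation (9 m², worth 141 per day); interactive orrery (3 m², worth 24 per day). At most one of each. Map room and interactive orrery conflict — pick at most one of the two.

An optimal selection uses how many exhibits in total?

2

Optimal total is 510.
For example print gallery + interactive orrery achieves it, using 26 m².
Every optimal selection uses 2 exhibits.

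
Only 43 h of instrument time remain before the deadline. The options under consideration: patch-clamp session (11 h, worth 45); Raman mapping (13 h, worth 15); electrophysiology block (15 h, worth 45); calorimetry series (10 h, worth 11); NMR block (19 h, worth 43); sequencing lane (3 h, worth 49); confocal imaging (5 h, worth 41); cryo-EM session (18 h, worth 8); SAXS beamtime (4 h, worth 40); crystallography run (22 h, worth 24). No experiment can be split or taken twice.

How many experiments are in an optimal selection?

Optimal total is 220.
One optimal bundle: patch-clamp session + electrophysiology block + sequencing lane + confocal imaging + SAXS beamtime (38 h).
Any selection reaching 220 contains exactly 5 experiments.

5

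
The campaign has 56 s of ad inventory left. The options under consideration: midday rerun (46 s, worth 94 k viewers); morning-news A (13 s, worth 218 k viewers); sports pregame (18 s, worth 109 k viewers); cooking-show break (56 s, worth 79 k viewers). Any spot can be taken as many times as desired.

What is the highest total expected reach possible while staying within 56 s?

The ratio ordering already packs tightly: 4×morning-news A, 52 s, 872.
Every other selection either busts 56 s or fails to beat 872.

872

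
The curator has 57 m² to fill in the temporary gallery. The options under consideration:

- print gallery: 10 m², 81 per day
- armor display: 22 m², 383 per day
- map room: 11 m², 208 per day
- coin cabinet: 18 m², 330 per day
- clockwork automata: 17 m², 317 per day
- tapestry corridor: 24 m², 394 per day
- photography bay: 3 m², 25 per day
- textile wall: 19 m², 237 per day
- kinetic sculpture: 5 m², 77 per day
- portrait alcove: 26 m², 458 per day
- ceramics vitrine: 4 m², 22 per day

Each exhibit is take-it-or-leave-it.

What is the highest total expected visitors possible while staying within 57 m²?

Taking the top-ratio exhibits first gives map room + coin cabinet + clockwork automata + photography bay + kinetic sculpture for 957 (54 m²).
The 19 m² tied up in map room and photography bay and kinetic sculpture is better spent on armor display — total rises to 1030 (57 m²).
Next best is map room + clockwork automata + photography bay + portrait alcove at 1008 (57 m²) — short by 22.

1030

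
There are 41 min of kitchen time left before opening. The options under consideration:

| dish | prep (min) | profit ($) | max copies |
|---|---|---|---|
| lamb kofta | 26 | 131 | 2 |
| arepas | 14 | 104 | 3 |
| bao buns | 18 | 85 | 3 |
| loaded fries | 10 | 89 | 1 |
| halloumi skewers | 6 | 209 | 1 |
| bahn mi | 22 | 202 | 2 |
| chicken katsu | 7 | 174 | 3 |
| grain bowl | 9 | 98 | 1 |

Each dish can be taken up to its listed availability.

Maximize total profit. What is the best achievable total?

Density check — halloumi skewers 34.83, chicken katsu 24.86, grain bowl 10.89, bahn mi 9.18 are the best per min.
Greedy by ratio would take halloumi skewers + 3×chicken katsu + grain bowl: 36 min used, total 829.
Dropping grain bowl frees 9 min; slotting in arepas (14 min) lifts the total to 835 at 41 min.
Every other selection either busts 41 min or exceeds an availability limit or fails to beat 835.

835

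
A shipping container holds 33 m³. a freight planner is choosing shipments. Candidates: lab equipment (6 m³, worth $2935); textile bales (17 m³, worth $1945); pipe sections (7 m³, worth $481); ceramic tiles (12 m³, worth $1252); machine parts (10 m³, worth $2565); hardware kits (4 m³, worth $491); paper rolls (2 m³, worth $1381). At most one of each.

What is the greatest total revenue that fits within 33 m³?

The ratio heuristic lands on lab equipment + pipe sections + machine parts + hardware kits + paper rolls (7853) but leaves 4 m³ idle.
The 11 m³ tied up in pipe sections and hardware kits is better spent on ceramic tiles — total rises to 8133 (30 m³).
Every other selection either busts 33 m³ or fails to beat 8133.

8133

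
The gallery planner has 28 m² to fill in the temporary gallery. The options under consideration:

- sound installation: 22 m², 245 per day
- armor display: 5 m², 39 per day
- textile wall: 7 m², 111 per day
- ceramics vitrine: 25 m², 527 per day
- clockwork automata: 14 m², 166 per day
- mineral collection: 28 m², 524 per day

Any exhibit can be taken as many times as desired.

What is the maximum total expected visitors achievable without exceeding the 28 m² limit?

Ranking by ratio (expected visitors/m²): ceramics vitrine 21.08, mineral collection 18.71, textile wall 15.86.
Best packing: ceramics vitrine — 25 m², 527 total.
That's the maximum — no swap from here does better than 527.

527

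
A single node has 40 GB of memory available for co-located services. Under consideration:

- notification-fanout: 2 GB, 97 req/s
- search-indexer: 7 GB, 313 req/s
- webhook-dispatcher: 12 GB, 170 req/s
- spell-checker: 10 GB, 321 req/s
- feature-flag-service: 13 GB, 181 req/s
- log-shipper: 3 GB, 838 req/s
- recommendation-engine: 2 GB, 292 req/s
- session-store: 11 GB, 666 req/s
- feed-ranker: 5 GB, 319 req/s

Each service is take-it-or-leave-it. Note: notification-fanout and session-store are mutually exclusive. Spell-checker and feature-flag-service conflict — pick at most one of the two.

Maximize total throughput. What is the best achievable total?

2749

Taking search-indexer + spell-checker + log-shipper + recommendation-engine + session-store + feed-ranker: 38 GB used, 2749 in throughput.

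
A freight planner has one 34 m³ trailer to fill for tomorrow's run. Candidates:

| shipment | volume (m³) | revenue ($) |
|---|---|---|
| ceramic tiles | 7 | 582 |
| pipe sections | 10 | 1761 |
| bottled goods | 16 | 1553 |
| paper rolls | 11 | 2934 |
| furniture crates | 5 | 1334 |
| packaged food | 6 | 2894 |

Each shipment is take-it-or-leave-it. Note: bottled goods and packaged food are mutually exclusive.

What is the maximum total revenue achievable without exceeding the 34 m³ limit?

8923

Taking pipe sections + paper rolls + furniture crates + packaged food: 32 m³ used, 8923 in revenue.
That's the maximum — no feasible swap from here does better than 8923.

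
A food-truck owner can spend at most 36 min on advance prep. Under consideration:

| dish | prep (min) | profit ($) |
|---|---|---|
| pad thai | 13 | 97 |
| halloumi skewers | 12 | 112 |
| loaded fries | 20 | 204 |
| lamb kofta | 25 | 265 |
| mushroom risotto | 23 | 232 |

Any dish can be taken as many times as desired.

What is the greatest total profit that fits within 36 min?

A density-first pass picks lamb kofta — 265 at 25 min.
The 25 min tied up in lamb kofta is better spent on halloumi skewers + mushroom risotto — total rises to 344 (35 min).
The spare 1 min is too small for any remaining dish, and no exchange beats 344.

344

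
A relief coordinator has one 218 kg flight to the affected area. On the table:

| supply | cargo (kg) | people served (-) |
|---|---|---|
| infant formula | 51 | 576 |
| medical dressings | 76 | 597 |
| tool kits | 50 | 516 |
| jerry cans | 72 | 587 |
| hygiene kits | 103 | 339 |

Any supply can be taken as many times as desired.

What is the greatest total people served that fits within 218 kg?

Density check — infant formula 11.29, tool kits 10.32, jerry cans 8.15 are the best per kg.
Best packing: 4×infant formula — 204 kg, 2304 total.
Nothing else within 218 kg beats 2304.

2304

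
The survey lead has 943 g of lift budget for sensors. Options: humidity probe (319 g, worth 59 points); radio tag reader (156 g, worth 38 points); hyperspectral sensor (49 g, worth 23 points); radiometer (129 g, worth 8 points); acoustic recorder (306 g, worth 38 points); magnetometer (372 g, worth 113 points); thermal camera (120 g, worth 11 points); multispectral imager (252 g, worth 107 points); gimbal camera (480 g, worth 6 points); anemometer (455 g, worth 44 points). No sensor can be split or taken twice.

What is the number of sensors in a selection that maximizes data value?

4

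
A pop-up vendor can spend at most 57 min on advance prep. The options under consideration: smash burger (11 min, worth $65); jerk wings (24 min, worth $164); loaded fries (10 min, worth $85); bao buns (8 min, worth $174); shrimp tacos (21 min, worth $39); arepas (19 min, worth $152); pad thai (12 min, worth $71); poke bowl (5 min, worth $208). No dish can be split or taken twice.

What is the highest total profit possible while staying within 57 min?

698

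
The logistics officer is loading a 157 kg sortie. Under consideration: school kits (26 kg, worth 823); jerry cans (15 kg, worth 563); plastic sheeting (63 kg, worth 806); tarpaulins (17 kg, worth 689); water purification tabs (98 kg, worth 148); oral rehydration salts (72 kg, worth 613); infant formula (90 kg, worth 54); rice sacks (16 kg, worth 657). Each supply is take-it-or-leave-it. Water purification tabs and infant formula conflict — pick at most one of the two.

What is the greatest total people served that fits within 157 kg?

3538

School kits + jerry cans + plastic sheeting + tarpaulins + rice sacks uses 137 of the 157 kg and totals 3538.
Next best is school kits + jerry cans + tarpaulins + oral rehydration salts + rice sacks at 3345 (146 kg) — short by 193.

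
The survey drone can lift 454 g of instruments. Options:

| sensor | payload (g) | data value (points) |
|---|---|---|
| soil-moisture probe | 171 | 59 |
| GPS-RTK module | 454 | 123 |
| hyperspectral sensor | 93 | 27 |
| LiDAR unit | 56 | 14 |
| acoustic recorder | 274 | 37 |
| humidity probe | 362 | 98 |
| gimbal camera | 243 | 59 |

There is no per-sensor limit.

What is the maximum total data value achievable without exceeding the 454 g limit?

146

Density check — soil-moisture probe 0.35, hyperspectral sensor 0.29, GPS-RTK module 0.27, humidity probe 0.27 are the best per g.
A density-first pass picks 2×soil-moisture probe + hyperspectral sensor — 145 at 435 g.
The 93 g tied up in hyperspectral sensor is better spent on 2×LiDAR unit — total rises to 146 (454 g).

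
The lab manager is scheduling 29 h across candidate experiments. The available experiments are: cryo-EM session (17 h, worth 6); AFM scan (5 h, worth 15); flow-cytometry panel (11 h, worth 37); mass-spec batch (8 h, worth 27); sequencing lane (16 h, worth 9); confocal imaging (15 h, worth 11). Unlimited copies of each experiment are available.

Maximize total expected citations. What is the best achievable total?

AFM scan + 3×mass-spec batch uses 29 of the 29 h and totals 96.
Every other selection either busts 29 h or fails to beat 96.

96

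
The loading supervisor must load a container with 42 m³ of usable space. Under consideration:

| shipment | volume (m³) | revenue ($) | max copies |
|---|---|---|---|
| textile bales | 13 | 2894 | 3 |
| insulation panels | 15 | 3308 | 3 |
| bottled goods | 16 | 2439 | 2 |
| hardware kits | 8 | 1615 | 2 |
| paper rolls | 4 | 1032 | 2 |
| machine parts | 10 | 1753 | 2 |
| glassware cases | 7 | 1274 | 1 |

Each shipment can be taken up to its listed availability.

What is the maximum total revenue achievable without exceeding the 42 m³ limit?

9467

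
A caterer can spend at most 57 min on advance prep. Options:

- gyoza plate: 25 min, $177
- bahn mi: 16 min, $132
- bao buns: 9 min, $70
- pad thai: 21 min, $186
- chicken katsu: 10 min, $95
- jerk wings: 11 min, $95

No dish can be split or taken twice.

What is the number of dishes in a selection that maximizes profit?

The maximum profit within 57 min is 483.
For example bahn mi + bao buns + pad thai + chicken katsu achieves it, using 56 min.
All optima have 4 dishes.

4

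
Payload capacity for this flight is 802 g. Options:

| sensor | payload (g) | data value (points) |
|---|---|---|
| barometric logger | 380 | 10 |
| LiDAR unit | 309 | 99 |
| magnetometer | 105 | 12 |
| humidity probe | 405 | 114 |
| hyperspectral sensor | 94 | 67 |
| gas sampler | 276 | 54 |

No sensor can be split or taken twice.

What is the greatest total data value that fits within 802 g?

235

By data value per g: hyperspectral sensor 0.71, LiDAR unit 0.32, humidity probe 0.28 lead.
A density-first pass picks LiDAR unit + magnetometer + hyperspectral sensor + gas sampler — 232 at 784 g.
The 414 g tied up in LiDAR unit and magnetometer is better spent on humidity probe — total rises to 235 (775 g).
The spare 27 g is too small for any remaining sensor, and no exchange beats 235.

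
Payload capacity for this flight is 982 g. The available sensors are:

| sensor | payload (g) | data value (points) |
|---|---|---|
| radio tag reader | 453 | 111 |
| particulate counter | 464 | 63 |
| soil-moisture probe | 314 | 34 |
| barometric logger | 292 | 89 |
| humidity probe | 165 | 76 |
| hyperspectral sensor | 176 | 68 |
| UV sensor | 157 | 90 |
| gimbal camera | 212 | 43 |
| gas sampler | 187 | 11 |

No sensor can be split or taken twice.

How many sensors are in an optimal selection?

Optimal total is 345.
radio tag reader + humidity probe + hyperspectral sensor + UV sensor hits 345 at 951 g.
Any selection reaching 345 contains exactly 4 sensors.

4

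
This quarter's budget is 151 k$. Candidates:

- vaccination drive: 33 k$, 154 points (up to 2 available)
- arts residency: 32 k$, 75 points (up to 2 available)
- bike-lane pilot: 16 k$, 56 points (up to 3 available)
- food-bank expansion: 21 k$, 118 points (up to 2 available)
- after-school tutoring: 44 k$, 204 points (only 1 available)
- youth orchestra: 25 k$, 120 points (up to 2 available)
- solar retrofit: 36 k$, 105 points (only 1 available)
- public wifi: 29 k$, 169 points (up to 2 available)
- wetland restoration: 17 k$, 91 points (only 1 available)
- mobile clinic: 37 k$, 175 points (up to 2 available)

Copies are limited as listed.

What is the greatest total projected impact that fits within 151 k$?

The ratio heuristic lands on 2×food-bank expansion + youth orchestra + 2×public wifi + wetland restoration (785) but leaves 9 k$ idle.
Dropping youth orchestra frees 25 k$; slotting in vaccination drive (33 k$) lifts the total to 819 at 150 k$.
The spare 1 k$ is too small for any remaining project, and no exchange beats 819.

819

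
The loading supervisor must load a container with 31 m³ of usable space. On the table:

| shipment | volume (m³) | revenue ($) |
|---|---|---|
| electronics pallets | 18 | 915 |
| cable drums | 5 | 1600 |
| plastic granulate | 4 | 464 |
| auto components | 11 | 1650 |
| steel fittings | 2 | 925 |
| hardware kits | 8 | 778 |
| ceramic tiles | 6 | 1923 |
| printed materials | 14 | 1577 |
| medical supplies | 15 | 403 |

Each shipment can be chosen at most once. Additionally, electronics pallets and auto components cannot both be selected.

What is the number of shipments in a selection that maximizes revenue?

Optimal total is 6562.
One optimal bundle: cable drums + plastic granulate + auto components + steel fittings + ceramic tiles (28 m³).
All optima have 5 shipments.

5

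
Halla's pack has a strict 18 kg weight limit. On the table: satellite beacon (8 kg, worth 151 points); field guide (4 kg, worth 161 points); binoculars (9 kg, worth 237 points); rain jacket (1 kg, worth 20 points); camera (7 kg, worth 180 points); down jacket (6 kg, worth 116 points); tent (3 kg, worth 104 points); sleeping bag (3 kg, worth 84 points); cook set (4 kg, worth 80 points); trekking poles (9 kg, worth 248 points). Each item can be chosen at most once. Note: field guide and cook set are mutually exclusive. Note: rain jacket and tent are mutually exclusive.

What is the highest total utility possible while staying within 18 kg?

By utility per kg: field guide 40.25, tent 34.67, sleeping bag 28.00 lead.
Best packing: field guide + camera + tent + sleeping bag — 17 kg, 529 total.
Every other selection either busts 18 kg or breaks a pairing rule or fails to beat 529.

529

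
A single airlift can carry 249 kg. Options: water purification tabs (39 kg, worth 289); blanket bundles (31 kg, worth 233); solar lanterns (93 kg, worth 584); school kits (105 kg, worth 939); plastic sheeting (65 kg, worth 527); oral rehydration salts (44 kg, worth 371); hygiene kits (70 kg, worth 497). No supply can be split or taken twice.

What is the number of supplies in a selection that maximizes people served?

4

The maximum people served within 249 kg is 2070.
blanket bundles + school kits + plastic sheeting + oral rehydration salts hits 2070 at 245 kg.
Every optimal selection uses 4 supplies.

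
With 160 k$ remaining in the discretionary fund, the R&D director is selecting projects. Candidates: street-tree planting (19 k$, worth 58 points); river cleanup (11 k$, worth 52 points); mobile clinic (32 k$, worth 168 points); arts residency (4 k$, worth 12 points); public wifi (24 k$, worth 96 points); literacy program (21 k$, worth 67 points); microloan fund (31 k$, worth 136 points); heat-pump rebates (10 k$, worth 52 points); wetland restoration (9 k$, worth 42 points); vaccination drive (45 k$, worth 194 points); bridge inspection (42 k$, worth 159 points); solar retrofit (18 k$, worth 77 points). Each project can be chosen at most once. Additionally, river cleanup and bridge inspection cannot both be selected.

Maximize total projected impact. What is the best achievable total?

733

Ranking by ratio (projected impact/k$): mobile clinic 5.25, heat-pump rebates 5.20, river cleanup 4.73.
Best packing: river cleanup + mobile clinic + arts residency + microloan fund + heat-pump rebates + wetland restoration + vaccination drive + solar retrofit — 160 k$, 733 total.
Next best is mobile clinic + public wifi + microloan fund + heat-pump rebates + vaccination drive + solar retrofit at 723 (160 k$) — short by 10.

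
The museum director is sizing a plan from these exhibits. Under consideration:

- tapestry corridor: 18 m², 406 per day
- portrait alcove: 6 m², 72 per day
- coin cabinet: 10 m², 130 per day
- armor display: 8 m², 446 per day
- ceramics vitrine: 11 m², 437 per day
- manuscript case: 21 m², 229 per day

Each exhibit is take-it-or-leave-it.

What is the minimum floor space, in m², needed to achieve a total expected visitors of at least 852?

Need the lightest bundle worth ≥ 852.
armor display + ceramics vitrine reaches 883 using 19 m².
Any bundle with less than 19 m² falls short of 852.

19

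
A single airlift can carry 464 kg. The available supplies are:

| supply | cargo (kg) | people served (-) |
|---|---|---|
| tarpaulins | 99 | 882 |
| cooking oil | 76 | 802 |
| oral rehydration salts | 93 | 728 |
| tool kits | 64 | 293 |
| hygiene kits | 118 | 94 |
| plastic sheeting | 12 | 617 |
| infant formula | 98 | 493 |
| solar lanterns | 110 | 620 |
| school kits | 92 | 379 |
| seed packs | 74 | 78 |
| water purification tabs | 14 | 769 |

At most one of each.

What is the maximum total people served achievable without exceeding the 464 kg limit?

Density check — water purification tabs 54.93, plastic sheeting 51.42, cooking oil 10.55 are the best per kg.
The ratio heuristic lands on tarpaulins + cooking oil + oral rehydration salts + plastic sheeting + solar lanterns + water purification tabs (4418) but leaves 60 kg idle.
The 110 kg tied up in solar lanterns is better spent on tool kits + infant formula — total rises to 4584 (456 kg).

4584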